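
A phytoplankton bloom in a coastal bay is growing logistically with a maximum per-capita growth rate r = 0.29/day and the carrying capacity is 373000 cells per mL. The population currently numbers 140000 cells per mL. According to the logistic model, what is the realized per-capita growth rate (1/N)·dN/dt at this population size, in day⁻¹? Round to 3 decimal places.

(1/N)·dN/dt = r(1 − N/K) = 0.29 × (1 − 140000/373000).
= 0.29 × 0.62466 = 0.18115.

0.181 per day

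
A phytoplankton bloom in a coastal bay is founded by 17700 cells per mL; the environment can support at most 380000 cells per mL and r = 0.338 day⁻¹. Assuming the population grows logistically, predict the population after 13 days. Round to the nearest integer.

303317 cells per mL

A = (K − N₀)/N₀ = (380000 − 17700)/17700 = 20.469.
N(t) = K/(1 + A·e^(−rt)) = 380000/(1 + 20.469×e^(−0.338×13)).
e^(−4.394) = 0.012351; denominator = 1 + 20.469×0.012351 = 1.2528.
N = 380000/1.2528 = 303317.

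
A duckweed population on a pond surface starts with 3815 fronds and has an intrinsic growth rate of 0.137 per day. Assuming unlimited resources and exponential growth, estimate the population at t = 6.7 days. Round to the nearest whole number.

9553 fronds

N(t) = N₀·e^(rt) = 3815 × e^(0.137×6.7) = 3815 × e^0.9179.
e^0.9179 ≈ 2.504, so N ≈ 3815 × 2.504 = 9552.86.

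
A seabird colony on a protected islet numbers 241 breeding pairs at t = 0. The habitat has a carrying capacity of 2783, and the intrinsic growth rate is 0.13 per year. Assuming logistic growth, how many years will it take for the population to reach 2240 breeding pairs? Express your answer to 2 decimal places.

A = (K − N₀)/N₀ = (2783 − 241)/241 = 10.548.
Solve 2783/(1 + 10.548·e^(−0.13t)) = 2240: 1 + 10.548·e^(−0.13t) = 1.2424, so e^(−0.13t) = 0.0229823.
−0.13·t = ln(0.0229823) = -3.773, so t = 3.773/0.13 = 29.023.

29.02 years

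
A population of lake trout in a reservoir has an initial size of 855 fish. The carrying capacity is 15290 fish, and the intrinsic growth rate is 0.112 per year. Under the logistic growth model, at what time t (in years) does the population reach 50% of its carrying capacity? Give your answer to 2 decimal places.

25.23 years

A = (K − N₀)/N₀ = (15290 − 855)/855 = 16.883.
Solve 15290/(1 + 16.883·e^(−0.112t)) = 7645: 1 + 16.883·e^(−0.112t) = 2, so e^(−0.112t) = 0.059231.
−0.112·t = ln(0.059231) = -2.8263, so t = 2.8263/0.112 = 25.235.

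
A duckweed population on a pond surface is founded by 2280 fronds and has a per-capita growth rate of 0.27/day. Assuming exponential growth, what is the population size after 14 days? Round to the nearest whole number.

99901 fronds

N(t) = N₀·e^(rt) = 2280 × e^(0.27×14) = 2280 × e^3.78.
e^3.78 ≈ 43.816, so N ≈ 2280 × 43.816 = 99900.6.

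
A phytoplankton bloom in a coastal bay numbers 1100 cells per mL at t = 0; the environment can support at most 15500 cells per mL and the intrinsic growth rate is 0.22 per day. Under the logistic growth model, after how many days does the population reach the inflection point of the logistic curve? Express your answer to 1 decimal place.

11.7 days

Logistic growth is fastest at N = K/2 = 7750.
A = (K − N₀)/N₀ = 13.091. Set K/(1 + A·e^(−rt)) = K/2 → A·e^(−rt) = 1.
e^(−0.22t) = 1/13.091 = 0.0763889, so t = ln(13.091)/0.22 = 2.5719/0.22 = 11.691.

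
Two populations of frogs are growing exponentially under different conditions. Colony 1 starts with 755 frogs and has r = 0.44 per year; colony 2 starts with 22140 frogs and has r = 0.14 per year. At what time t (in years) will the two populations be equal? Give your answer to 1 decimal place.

Set 755·e^(0.44t) = 22140·e^(0.14t).
e^((0.44 − 0.14)t) = 22140/755 → e^(0.3·t) = 29.325.
0.3·t = ln(29.325) = 3.3784, so t = 3.3784/0.3 = 11.261.

11.3 years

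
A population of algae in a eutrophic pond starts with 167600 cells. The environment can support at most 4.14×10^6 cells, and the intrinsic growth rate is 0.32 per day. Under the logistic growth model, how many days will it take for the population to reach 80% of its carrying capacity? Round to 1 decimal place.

A = (K − N₀)/N₀ = (4.14×10^6 − 167600)/167600 = 23.702.
Solve 4.14×10^6/(1 + 23.702·e^(−0.32t)) = 3.312×10^6: 1 + 23.702·e^(−0.32t) = 1.25, so e^(−0.32t) = 0.0105478.
−0.32·t = ln(0.0105478) = -4.5518, so t = 4.5518/0.32 = 14.224.

14.2 days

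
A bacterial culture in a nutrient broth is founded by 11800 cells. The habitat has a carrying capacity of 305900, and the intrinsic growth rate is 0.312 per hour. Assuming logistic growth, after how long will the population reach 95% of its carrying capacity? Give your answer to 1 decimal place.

A = (K − N₀)/N₀ = (305900 − 11800)/11800 = 24.924.
Solve 305900/(1 + 24.924·e^(−0.312t)) = 290605: 1 + 24.924·e^(−0.312t) = 1.0526, so e^(−0.312t) = 0.00211171.
−0.312·t = ln(0.00211171) = -6.1603, so t = 6.1603/0.312 = 19.744.

19.7 hours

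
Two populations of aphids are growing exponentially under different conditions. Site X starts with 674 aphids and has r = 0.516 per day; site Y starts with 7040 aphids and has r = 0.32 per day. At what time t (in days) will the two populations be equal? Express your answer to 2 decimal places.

Set 674·e^(0.516t) = 7040·e^(0.32t).
e^((0.516 − 0.32)t) = 7040/674 → e^(0.196·t) = 10.445.
0.196·t = ln(10.445) = 2.3461, so t = 2.3461/0.196 = 11.97.

11.97 days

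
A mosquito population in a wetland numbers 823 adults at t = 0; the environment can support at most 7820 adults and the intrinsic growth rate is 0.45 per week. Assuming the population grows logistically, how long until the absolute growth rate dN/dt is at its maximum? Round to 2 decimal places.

4.76 weeks

Logistic growth is fastest at N = K/2 = 3910.
A = (K − N₀)/N₀ = 8.5018. Set K/(1 + A·e^(−rt)) = K/2 → A·e^(−rt) = 1.
e^(−0.45t) = 1/8.5018 = 0.117622, so t = ln(8.5018)/0.45 = 2.1403/0.45 = 4.7562.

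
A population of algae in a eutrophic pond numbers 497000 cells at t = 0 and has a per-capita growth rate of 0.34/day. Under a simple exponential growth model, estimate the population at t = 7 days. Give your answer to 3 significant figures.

5370000 cells

N(t) = N₀·e^(rt) = 497000 × e^(0.34×7) = 497000 × e^2.38.
e^2.38 ≈ 10.805, so N ≈ 497000 × 10.805 = 5.370037×10^6.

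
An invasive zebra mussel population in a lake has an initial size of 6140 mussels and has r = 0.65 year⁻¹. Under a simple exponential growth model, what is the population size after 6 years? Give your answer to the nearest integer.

303331 mussels

N(t) = N₀·e^(rt) = 6140 × e^(0.65×6) = 6140 × e^3.9.
e^3.9 ≈ 49.402, so N ≈ 6140 × 49.402 = 303331.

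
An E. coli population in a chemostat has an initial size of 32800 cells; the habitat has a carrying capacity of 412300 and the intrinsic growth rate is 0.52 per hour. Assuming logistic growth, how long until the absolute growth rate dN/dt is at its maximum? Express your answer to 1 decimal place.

4.7 hours

Logistic growth is fastest at N = K/2 = 206150.
A = (K − N₀)/N₀ = 11.57. Set K/(1 + A·e^(−rt)) = K/2 → A·e^(−rt) = 1.
e^(−0.52t) = 1/11.57 = 0.0864295, so t = ln(11.57)/0.52 = 2.4484/0.52 = 4.7085.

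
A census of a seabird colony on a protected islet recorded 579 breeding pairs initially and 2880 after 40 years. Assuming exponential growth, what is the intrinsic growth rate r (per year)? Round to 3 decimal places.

From N(t) = N₀·e^(rt): e^(r·40) = 2880/579 = 4.9741.
r·40 = ln(4.9741) = 1.6042, so r = 1.6042/40 = 0.040106.

0.040 per year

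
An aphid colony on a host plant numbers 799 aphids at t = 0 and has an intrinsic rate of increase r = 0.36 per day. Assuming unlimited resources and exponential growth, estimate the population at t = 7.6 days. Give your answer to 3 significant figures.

12300 aphids

N(t) = N₀·e^(rt) = 799 × e^(0.36×7.6) = 799 × e^2.736.
e^2.736 ≈ 15.425, so N ≈ 799 × 15.425 = 12324.7.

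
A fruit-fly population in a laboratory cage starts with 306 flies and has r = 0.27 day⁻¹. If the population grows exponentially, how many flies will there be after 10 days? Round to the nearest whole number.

N(t) = N₀·e^(rt) = 306 × e^(0.27×10) = 306 × e^2.7.
e^2.7 ≈ 14.88, so N ≈ 306 × 14.88 = 4553.2.

4553 flies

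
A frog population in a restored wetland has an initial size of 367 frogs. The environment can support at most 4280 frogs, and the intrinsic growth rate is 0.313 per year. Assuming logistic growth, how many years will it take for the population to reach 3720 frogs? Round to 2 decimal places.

A = (K − N₀)/N₀ = (4280 − 367)/367 = 10.662.
Solve 4280/(1 + 10.662·e^(−0.313t)) = 3720: 1 + 10.662·e^(−0.313t) = 1.1505, so e^(−0.313t) = 0.0141189.
−0.313·t = ln(0.0141189) = -4.2602, so t = 4.2602/0.313 = 13.611.

13.61 years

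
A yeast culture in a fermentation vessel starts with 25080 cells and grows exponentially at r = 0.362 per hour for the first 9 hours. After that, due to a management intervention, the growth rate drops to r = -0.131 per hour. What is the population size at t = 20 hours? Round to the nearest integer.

Phase 1: N(9) = 25080·e^(0.362×9) = 25080·e^3.258 = 652017.
Phase 2 runs for 20 − 9 = 11 hours at r = -0.131.
N(20) = 652017·e^(-0.131×11) = 652017·e^-1.441 = 154327.

154327 cells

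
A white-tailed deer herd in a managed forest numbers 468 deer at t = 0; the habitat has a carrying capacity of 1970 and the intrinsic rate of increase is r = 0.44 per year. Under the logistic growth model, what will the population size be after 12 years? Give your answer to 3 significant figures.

1940 deer

A = (K − N₀)/N₀ = (1970 − 468)/468 = 3.2094.
N(t) = K/(1 + A·e^(−rt)) = 1970/(1 + 3.2094×e^(−0.44×12)).
e^(−5.28) = 0.0050924; denominator = 1 + 3.2094×0.0050924 = 1.0163.
N = 1970/1.0163 = 1938.32.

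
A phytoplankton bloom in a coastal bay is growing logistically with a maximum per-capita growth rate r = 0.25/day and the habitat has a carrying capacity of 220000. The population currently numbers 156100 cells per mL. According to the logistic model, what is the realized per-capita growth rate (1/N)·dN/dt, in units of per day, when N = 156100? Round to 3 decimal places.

(1/N)·dN/dt = r(1 − N/K) = 0.25 × (1 − 156100/220000).
= 0.25 × 0.29045 = 0.072614.

0.073 per day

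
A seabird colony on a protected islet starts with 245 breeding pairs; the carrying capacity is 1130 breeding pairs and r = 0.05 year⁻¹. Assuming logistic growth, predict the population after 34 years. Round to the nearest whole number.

A = (K − N₀)/N₀ = (1130 − 245)/245 = 3.6122.
N(t) = K/(1 + A·e^(−rt)) = 1130/(1 + 3.6122×e^(−0.05×34)).
e^(−1.7) = 0.18268; denominator = 1 + 3.6122×0.18268 = 1.6599.
N = 1130/1.6599 = 680.765.

681 breeding pairs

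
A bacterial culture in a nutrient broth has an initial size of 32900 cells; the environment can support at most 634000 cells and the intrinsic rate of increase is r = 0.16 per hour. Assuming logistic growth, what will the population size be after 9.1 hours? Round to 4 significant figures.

120500 cells

A = (K − N₀)/N₀ = (634000 − 32900)/32900 = 18.271.
N(t) = K/(1 + A·e^(−rt)) = 634000/(1 + 18.271×e^(−0.16×9.1)).
e^(−1.456) = 0.23317; denominator = 1 + 18.271×0.23317 = 5.2601.
N = 634000/5.2601 = 120530.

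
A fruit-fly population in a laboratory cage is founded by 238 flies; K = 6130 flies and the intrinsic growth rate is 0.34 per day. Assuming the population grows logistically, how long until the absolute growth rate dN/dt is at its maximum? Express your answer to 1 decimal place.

Logistic growth is fastest at N = K/2 = 3065.
A = (K − N₀)/N₀ = 24.756. Set K/(1 + A·e^(−rt)) = K/2 → A·e^(−rt) = 1.
e^(−0.34t) = 1/24.756 = 0.0403938, so t = ln(24.756)/0.34 = 3.2091/0.34 = 9.4385.

9.4 days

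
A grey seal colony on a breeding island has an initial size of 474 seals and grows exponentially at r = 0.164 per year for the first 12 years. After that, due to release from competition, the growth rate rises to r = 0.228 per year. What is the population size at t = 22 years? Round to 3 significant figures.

Phase 1: N(12) = 474·e^(0.164×12) = 474·e^1.968 = 3392.11.
Phase 2 runs for 22 − 12 = 10 years at r = 0.228.
N(22) = 3392.11·e^(0.228×10) = 3392.11·e^2.28 = 33163.6.

33200 seals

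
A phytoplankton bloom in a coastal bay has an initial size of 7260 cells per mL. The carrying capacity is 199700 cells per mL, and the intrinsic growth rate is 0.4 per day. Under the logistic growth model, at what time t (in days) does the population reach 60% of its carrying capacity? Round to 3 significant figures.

9.21 days

A = (K − N₀)/N₀ = (199700 − 7260)/7260 = 26.507.
Solve 199700/(1 + 26.507·e^(−0.4t)) = 119820: 1 + 26.507·e^(−0.4t) = 1.6667, so e^(−0.4t) = 0.0251507.
−0.4·t = ln(0.0251507) = -3.6829, so t = 3.6829/0.4 = 9.2072.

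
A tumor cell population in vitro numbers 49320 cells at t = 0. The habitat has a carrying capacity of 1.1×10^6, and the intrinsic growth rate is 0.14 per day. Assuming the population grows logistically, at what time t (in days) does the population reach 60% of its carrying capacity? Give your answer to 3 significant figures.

24.7 days

A = (K − N₀)/N₀ = (1.1×10^6 − 49320)/49320 = 21.303.
Solve 1.1×10^6/(1 + 21.303·e^(−0.14t)) = 660000: 1 + 21.303·e^(−0.14t) = 1.6667, so e^(−0.14t) = 0.031294.
−0.14·t = ln(0.031294) = -3.4643, so t = 3.4643/0.14 = 24.745.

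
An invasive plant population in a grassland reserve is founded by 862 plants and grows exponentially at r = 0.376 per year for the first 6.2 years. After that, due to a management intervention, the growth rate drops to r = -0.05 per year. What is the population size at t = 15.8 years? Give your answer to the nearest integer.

5489 plants

Phase 1: N(6.2) = 862·e^(0.376×6.2) = 862·e^2.331 = 8870.22.
Phase 2 runs for 15.8 − 6.2 = 9.6 years at r = -0.05.
N(15.8) = 8870.22·e^(-0.05×9.6) = 8870.22·e^-0.48 = 5488.75.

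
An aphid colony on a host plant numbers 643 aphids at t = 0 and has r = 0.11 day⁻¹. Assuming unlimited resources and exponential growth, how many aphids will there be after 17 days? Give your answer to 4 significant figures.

N(t) = N₀·e^(rt) = 643 × e^(0.11×17) = 643 × e^1.87.
e^1.87 ≈ 6.4883, so N ≈ 643 × 6.4883 = 4171.97.

4172 aphids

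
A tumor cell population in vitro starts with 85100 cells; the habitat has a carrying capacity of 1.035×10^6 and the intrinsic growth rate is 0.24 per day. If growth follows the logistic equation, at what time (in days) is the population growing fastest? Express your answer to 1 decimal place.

Logistic growth is fastest at N = K/2 = 517500.
A = (K − N₀)/N₀ = 11.162. Set K/(1 + A·e^(−rt)) = K/2 → A·e^(−rt) = 1.
e^(−0.24t) = 1/11.162 = 0.0895884, so t = ln(11.162)/0.24 = 2.4125/0.24 = 10.052.

10.1 days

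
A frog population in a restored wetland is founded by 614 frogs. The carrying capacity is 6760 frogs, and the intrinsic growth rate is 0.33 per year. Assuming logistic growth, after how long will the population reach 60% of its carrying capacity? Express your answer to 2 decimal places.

A = (K − N₀)/N₀ = (6760 − 614)/614 = 10.01.
Solve 6760/(1 + 10.01·e^(−0.33t)) = 4056: 1 + 10.01·e^(−0.33t) = 1.6667, so e^(−0.33t) = 0.0666016.
−0.33·t = ln(0.0666016) = -2.709, so t = 2.709/0.33 = 8.2092.

8.21 years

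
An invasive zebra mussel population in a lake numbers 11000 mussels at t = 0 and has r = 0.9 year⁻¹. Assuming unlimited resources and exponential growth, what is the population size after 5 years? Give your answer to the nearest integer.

990188 mussels

N(t) = N₀·e^(rt) = 11000 × e^(0.9×5) = 11000 × e^4.5.
e^4.5 ≈ 90.017, so N ≈ 11000 × 90.017 = 990188.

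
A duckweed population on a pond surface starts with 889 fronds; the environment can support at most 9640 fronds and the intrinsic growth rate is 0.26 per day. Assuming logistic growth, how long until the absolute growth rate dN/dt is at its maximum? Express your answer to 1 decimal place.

Logistic growth is fastest at N = K/2 = 4820.
A = (K − N₀)/N₀ = 9.8436. Set K/(1 + A·e^(−rt)) = K/2 → A·e^(−rt) = 1.
e^(−0.26t) = 1/9.8436 = 0.101588, so t = ln(9.8436)/0.26 = 2.2868/0.26 = 8.7955.

8.8 days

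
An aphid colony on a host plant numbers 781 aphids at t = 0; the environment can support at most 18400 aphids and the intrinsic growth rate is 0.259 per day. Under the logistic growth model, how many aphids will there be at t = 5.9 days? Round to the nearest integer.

A = (K − N₀)/N₀ = (18400 − 781)/781 = 22.56.
N(t) = K/(1 + A·e^(−rt)) = 18400/(1 + 22.56×e^(−0.259×5.9)).
e^(−1.528) = 0.21695; denominator = 1 + 22.56×0.21695 = 5.8942.
N = 18400/5.8942 = 3121.69.

3122 aphids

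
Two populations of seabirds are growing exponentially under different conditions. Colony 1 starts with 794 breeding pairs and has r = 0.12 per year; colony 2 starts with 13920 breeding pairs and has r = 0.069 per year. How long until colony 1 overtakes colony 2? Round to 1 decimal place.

Set 794·e^(0.12t) = 13920·e^(0.069t).
e^((0.12 − 0.069)t) = 13920/794 → e^(0.051·t) = 17.531.
0.051·t = ln(17.531) = 2.864, so t = 2.864/0.051 = 56.157.

56.2 years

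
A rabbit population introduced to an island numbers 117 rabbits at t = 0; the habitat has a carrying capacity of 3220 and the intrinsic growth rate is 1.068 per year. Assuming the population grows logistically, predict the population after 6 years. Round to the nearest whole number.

3085 rabbits

A = (K − N₀)/N₀ = (3220 − 117)/117 = 26.521.
N(t) = K/(1 + A·e^(−rt)) = 3220/(1 + 26.521×e^(−1.068×6)).
e^(−6.408) = 0.0016483; denominator = 1 + 26.521×0.0016483 = 1.0437.
N = 3220/1.0437 = 3085.13.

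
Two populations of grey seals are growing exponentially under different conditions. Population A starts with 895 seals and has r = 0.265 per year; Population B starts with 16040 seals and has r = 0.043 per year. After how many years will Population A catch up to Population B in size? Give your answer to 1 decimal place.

13.0 years

Set 895·e^(0.265t) = 16040·e^(0.043t).
e^((0.265 − 0.043)t) = 16040/895 → e^(0.222·t) = 17.922.
0.222·t = ln(17.922) = 2.886, so t = 2.886/0.222 = 13.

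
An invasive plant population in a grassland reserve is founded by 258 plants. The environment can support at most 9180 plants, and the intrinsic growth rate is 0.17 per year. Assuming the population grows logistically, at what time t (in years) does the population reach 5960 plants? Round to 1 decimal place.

24.5 years

A = (K − N₀)/N₀ = (9180 − 258)/258 = 34.581.
Solve 9180/(1 + 34.581·e^(−0.17t)) = 5960: 1 + 34.581·e^(−0.17t) = 1.5403, so e^(−0.17t) = 0.0156231.
−0.17·t = ln(0.0156231) = -4.159, so t = 4.159/0.17 = 24.465.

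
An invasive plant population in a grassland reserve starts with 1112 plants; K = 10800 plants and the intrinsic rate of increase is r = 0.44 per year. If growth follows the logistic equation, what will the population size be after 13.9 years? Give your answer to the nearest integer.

A = (K − N₀)/N₀ = (10800 − 1112)/1112 = 8.7122.
N(t) = K/(1 + A·e^(−rt)) = 10800/(1 + 8.7122×e^(−0.44×13.9)).
e^(−6.116) = 0.0022073; denominator = 1 + 8.7122×0.0022073 = 1.0192.
N = 10800/1.0192 = 10596.2.

10596 plants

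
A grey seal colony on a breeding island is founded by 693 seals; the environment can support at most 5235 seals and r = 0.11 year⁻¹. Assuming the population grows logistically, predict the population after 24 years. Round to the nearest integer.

A = (K − N₀)/N₀ = (5235 − 693)/693 = 6.5541.
N(t) = K/(1 + A·e^(−rt)) = 5235/(1 + 6.5541×e^(−0.11×24)).
e^(−2.64) = 0.071361; denominator = 1 + 6.5541×0.071361 = 1.4677.
N = 5235/1.4677 = 3566.78.

3567 seals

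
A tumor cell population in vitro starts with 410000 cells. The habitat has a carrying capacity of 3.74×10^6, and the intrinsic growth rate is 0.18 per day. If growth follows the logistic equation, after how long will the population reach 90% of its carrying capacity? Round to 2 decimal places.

A = (K − N₀)/N₀ = (3.74×10^6 − 410000)/410000 = 8.122.
Solve 3.74×10^6/(1 + 8.122·e^(−0.18t)) = 3.366×10^6: 1 + 8.122·e^(−0.18t) = 1.1111, so e^(−0.18t) = 0.0136803.
−0.18·t = ln(0.0136803) = -4.2918, so t = 4.2918/0.18 = 23.843.

23.84 days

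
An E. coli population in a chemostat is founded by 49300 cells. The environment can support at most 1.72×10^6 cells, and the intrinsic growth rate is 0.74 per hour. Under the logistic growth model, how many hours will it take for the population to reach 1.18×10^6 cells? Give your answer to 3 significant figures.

A = (K − N₀)/N₀ = (1.72×10^6 − 49300)/49300 = 33.888.
Solve 1.72×10^6/(1 + 33.888·e^(−0.74t)) = 1.18×10^6: 1 + 33.888·e^(−0.74t) = 1.4576, so e^(−0.74t) = 0.0135039.
−0.74·t = ln(0.0135039) = -4.3048, so t = 4.3048/0.74 = 5.8173.

5.82 hours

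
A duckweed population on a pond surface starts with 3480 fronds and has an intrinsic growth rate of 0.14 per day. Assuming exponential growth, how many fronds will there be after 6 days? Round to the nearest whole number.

8061 fronds

N(t) = N₀·e^(rt) = 3480 × e^(0.14×6) = 3480 × e^0.84.
e^0.84 ≈ 2.3164, so N ≈ 3480 × 2.3164 = 8060.96.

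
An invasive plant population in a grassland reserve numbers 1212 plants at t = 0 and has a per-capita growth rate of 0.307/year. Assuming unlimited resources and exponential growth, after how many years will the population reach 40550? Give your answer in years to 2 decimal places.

11.43 years

Set N₀·e^(rt) = 40550: e^(0.307·t) = 40550/1212 = 33.457.
0.307·t = ln(33.457) = 3.5103, so t = 3.5103/0.307 = 11.434.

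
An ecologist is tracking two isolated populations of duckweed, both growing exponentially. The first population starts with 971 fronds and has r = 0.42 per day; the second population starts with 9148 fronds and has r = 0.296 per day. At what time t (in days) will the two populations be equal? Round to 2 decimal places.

Set 971·e^(0.42t) = 9148·e^(0.296t).
e^((0.42 − 0.296)t) = 9148/971 → e^(0.124·t) = 9.4212.
0.124·t = ln(9.4212) = 2.243, so t = 2.243/0.124 = 18.088.

18.09 days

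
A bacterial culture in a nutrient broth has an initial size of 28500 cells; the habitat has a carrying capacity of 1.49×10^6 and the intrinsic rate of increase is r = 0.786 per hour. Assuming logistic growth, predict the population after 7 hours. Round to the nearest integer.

A = (K − N₀)/N₀ = (1.49×10^6 − 28500)/28500 = 51.281.
N(t) = K/(1 + A·e^(−rt)) = 1.49×10^6/(1 + 51.281×e^(−0.786×7)).
e^(−5.502) = 0.0040786; denominator = 1 + 51.281×0.0040786 = 1.2092.
N = 1.49×10^6/1.2092 = 1.232267×10^6.

1232267 cells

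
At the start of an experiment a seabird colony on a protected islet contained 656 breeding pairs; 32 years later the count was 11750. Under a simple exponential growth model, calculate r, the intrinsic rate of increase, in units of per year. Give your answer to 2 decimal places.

0.09 per year

From N(t) = N₀·e^(rt): e^(r·32) = 11750/656 = 17.912.
r·32 = ln(17.912) = 2.8854, so r = 2.8854/32 = 0.09017.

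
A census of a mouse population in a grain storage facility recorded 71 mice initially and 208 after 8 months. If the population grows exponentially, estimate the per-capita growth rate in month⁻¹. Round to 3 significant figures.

From N(t) = N₀·e^(rt): e^(r·8) = 208/71 = 2.9296.
r·8 = ln(2.9296) = 1.0749, so r = 1.0749/8 = 0.13436.

0.134 per month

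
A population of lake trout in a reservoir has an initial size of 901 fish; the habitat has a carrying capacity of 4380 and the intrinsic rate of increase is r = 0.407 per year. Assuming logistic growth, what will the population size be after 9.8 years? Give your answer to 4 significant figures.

4088 fish

A = (K − N₀)/N₀ = (4380 − 901)/901 = 3.8613.
N(t) = K/(1 + A·e^(−rt)) = 4380/(1 + 3.8613×e^(−0.407×9.8)).
e^(−3.989) = 0.018526; denominator = 1 + 3.8613×0.018526 = 1.0715.
N = 4380/1.0715 = 4087.6.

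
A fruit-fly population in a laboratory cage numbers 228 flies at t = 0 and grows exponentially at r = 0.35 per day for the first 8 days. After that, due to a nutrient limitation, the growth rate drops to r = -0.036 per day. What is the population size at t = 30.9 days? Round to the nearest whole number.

1644 flies

Phase 1: N(8) = 228·e^(0.35×8) = 228·e^2.8 = 3749.38.
Phase 2 runs for 30.9 − 8 = 22.9 days at r = -0.036.
N(30.9) = 3749.38·e^(-0.036×22.9) = 3749.38·e^-0.8244 = 1644.1.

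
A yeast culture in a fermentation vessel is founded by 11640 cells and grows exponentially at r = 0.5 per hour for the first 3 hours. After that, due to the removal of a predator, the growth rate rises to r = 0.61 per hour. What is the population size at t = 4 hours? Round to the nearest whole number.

96010 cells

Phase 1: N(3) = 11640·e^(0.5×3) = 11640·e^1.5 = 52166.9.
Phase 2 runs for 4 − 3 = 1 hours at r = 0.61.
N(4) = 52166.9·e^(0.61×1) = 52166.9·e^0.61 = 96009.5.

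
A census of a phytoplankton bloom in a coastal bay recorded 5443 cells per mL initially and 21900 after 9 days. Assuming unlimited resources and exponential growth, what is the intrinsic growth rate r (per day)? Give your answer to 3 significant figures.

0.155 per day

From N(t) = N₀·e^(rt): e^(r·9) = 21900/5443 = 4.0235.
r·9 = ln(4.0235) = 1.3922, so r = 1.3922/9 = 0.15468.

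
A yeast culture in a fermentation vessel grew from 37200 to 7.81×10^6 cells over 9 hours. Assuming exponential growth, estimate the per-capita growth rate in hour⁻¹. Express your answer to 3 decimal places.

0.594 per hour

From N(t) = N₀·e^(rt): e^(r·9) = 7.81×10^6/37200 = 209.95.
r·9 = ln(209.95) = 5.3469, so r = 5.3469/9 = 0.59409.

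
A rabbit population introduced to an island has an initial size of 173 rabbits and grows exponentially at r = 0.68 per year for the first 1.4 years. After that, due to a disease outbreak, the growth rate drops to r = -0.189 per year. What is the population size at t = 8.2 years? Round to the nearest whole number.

124 rabbits

Phase 1: N(1.4) = 173·e^(0.68×1.4) = 173·e^0.952 = 448.223.
Phase 2 runs for 8.2 − 1.4 = 6.8 years at r = -0.189.
N(8.2) = 448.223·e^(-0.189×6.8) = 448.223·e^-1.285 = 123.976.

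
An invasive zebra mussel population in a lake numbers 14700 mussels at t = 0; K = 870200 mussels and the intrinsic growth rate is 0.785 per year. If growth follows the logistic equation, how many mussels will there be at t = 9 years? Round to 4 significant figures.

A = (K − N₀)/N₀ = (870200 − 14700)/14700 = 58.197.
N(t) = K/(1 + A·e^(−rt)) = 870200/(1 + 58.197×e^(−0.785×9)).
e^(−7.065) = 0.00085449; denominator = 1 + 58.197×0.00085449 = 1.0497.
N = 870200/1.0497 = 828976.

829000 mussels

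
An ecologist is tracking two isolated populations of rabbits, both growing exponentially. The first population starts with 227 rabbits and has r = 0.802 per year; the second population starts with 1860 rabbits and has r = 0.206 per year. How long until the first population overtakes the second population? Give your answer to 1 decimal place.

3.5 years

Set 227·e^(0.802t) = 1860·e^(0.206t).
e^((0.802 − 0.206)t) = 1860/227 → e^(0.596·t) = 8.1938.
0.596·t = ln(8.1938) = 2.1034, so t = 2.1034/0.596 = 3.5292.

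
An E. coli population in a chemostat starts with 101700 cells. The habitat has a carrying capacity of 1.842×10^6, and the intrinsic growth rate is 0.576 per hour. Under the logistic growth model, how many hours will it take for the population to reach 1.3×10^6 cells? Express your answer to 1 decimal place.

6.4 hours

A = (K − N₀)/N₀ = (1.842×10^6 − 101700)/101700 = 17.112.
Solve 1.842×10^6/(1 + 17.112·e^(−0.576t)) = 1.3×10^6: 1 + 17.112·e^(−0.576t) = 1.4169, so e^(−0.576t) = 0.0243642.
−0.576·t = ln(0.0243642) = -3.7146, so t = 3.7146/0.576 = 6.449.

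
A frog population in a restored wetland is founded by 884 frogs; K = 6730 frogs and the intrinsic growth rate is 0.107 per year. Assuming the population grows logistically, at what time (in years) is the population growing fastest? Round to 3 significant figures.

17.7 years

Logistic growth is fastest at N = K/2 = 3365.
A = (K − N₀)/N₀ = 6.6131. Set K/(1 + A·e^(−rt)) = K/2 → A·e^(−rt) = 1.
e^(−0.107t) = 1/6.6131 = 0.151215, so t = ln(6.6131)/0.107 = 1.8891/0.107 = 17.655.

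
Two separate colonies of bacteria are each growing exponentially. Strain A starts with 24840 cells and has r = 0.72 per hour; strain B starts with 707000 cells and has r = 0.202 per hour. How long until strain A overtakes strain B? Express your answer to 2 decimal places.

6.46 hours

Set 24840·e^(0.72t) = 707000·e^(0.202t).
e^((0.72 − 0.202)t) = 707000/24840 → e^(0.518·t) = 28.462.
0.518·t = ln(28.462) = 3.3486, so t = 3.3486/0.518 = 6.4644.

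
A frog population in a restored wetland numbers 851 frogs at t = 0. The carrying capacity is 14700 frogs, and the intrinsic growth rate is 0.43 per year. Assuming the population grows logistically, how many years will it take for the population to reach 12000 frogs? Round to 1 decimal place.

10.0 years

A = (K − N₀)/N₀ = (14700 − 851)/851 = 16.274.
Solve 14700/(1 + 16.274·e^(−0.43t)) = 12000: 1 + 16.274·e^(−0.43t) = 1.225, so e^(−0.43t) = 0.0138259.
−0.43·t = ln(0.0138259) = -4.2812, so t = 4.2812/0.43 = 9.9563.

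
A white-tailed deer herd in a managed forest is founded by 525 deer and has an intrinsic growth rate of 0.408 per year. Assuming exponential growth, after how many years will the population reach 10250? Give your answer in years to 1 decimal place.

7.3 years

Set N₀·e^(rt) = 10250: e^(0.408·t) = 10250/525 = 19.524.
0.408·t = ln(19.524) = 2.9716, so t = 2.9716/0.408 = 7.2834.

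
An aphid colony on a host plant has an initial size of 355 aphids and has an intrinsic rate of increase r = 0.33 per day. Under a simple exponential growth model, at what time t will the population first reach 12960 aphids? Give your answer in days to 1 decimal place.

Set N₀·e^(rt) = 12960: e^(0.33·t) = 12960/355 = 36.507.
0.33·t = ln(36.507) = 3.5975, so t = 3.5975/0.33 = 10.902.

10.9 days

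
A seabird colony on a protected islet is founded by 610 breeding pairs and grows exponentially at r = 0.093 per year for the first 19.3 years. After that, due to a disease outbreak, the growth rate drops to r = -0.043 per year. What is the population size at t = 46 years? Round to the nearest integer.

1165 breeding pairs

Phase 1: N(19.3) = 610·e^(0.093×19.3) = 610·e^1.795 = 3671.51.
Phase 2 runs for 46 − 19.3 = 26.7 years at r = -0.043.
N(46) = 3671.51·e^(-0.043×26.7) = 3671.51·e^-1.148 = 1164.75.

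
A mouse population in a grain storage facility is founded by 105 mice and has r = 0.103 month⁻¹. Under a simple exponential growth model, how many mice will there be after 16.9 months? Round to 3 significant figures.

599 mice

N(t) = N₀·e^(rt) = 105 × e^(0.103×16.9) = 105 × e^1.741.
e^1.741 ≈ 5.7013, so N ≈ 105 × 5.7013 = 598.64.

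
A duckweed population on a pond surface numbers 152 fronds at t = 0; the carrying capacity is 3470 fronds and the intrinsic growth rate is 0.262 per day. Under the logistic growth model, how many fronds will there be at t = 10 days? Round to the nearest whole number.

A = (K − N₀)/N₀ = (3470 − 152)/152 = 21.829.
N(t) = K/(1 + A·e^(−rt)) = 3470/(1 + 21.829×e^(−0.262×10)).
e^(−2.62) = 0.072803; denominator = 1 + 21.829×0.072803 = 2.5892.
N = 3470/2.5892 = 1340.18.

1340 fronds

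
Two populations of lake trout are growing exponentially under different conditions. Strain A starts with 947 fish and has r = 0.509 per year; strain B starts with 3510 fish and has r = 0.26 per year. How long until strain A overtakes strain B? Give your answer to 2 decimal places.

Set 947·e^(0.509t) = 3510·e^(0.26t).
e^((0.509 − 0.26)t) = 3510/947 → e^(0.249·t) = 3.7064.
0.249·t = ln(3.7064) = 1.3101, so t = 1.3101/0.249 = 5.2613.

5.26 years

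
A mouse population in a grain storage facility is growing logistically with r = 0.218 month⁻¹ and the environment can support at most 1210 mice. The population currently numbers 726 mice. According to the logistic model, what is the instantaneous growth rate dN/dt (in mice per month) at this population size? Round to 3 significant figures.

63.3 mice per month

dN/dt = rN(1 − N/K) = 0.218 × 726 × (1 − 726/1210).
1 − 726/1210 = 0.4; dN/dt = 0.218 × 726 × 0.4 = 63.307.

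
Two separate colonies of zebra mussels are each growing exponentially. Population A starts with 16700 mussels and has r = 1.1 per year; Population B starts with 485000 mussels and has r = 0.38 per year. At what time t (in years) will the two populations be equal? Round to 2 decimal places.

4.68 years

Set 16700·e^(1.1t) = 485000·e^(0.38t).
e^((1.1 − 0.38)t) = 485000/16700 → e^(0.72·t) = 29.042.
0.72·t = ln(29.042) = 3.3687, so t = 3.3687/0.72 = 4.6788.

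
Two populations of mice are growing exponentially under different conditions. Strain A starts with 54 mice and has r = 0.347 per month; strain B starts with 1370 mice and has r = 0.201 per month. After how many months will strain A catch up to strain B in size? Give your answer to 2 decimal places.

Set 54·e^(0.347t) = 1370·e^(0.201t).
e^((0.347 − 0.201)t) = 1370/54 → e^(0.146·t) = 25.37.
0.146·t = ln(25.37) = 3.2336, so t = 3.2336/0.146 = 22.148.

22.15 months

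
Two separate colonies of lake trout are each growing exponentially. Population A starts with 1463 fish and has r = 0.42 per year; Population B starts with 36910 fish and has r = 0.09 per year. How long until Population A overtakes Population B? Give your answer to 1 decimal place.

Set 1463·e^(0.42t) = 36910·e^(0.09t).
e^((0.42 − 0.09)t) = 36910/1463 → e^(0.33·t) = 25.229.
0.33·t = ln(25.229) = 3.228, so t = 3.228/0.33 = 9.7818.

9.8 years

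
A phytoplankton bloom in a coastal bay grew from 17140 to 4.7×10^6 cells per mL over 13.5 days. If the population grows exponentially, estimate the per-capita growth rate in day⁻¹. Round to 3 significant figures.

0.416 per day

From N(t) = N₀·e^(rt): e^(r·13.5) = 4.7×10^6/17140 = 274.21.
r·13.5 = ln(274.21) = 5.6139, so r = 5.6139/13.5 = 0.41584.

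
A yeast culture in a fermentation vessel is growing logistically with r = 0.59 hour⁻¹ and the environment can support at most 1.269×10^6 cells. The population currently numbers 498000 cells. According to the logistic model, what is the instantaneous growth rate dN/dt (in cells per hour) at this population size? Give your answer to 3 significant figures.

179000 cells per hour

dN/dt = rN(1 − N/K) = 0.59 × 498000 × (1 − 498000/1.269×10^6).
1 − 498000/1.269×10^6 = 0.60757; dN/dt = 0.59 × 498000 × 0.60757 = 1.78515×10^5.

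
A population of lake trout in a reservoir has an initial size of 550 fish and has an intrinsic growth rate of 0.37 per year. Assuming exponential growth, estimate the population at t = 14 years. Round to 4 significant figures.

N(t) = N₀·e^(rt) = 550 × e^(0.37×14) = 550 × e^5.18.
e^5.18 ≈ 177.68, so N ≈ 550 × 177.68 = 97725.5.

97730 fish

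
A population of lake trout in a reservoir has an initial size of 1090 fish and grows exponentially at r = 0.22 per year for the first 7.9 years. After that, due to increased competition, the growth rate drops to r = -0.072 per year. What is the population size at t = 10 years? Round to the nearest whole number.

5328 fish

Phase 1: N(7.9) = 1090·e^(0.22×7.9) = 1090·e^1.738 = 6197.7.
Phase 2 runs for 10 − 7.9 = 2.1 years at r = -0.072.
N(10) = 6197.7·e^(-0.072×2.1) = 6197.7·e^-0.1512 = 5328.01.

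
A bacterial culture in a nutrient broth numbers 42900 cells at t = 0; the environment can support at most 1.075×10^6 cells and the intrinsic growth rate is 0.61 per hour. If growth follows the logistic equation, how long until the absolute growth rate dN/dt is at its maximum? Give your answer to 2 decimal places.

5.21 hours

Logistic growth is fastest at N = K/2 = 537500.
A = (K − N₀)/N₀ = 24.058. Set K/(1 + A·e^(−rt)) = K/2 → A·e^(−rt) = 1.
e^(−0.61t) = 1/24.058 = 0.0415657, so t = ln(24.058)/0.61 = 3.1805/0.61 = 5.2139.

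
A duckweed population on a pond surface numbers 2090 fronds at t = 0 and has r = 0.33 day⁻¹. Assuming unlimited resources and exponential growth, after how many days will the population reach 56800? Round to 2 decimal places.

Set N₀·e^(rt) = 56800: e^(0.33·t) = 56800/2090 = 27.177.
0.33·t = ln(27.177) = 3.3024, so t = 3.3024/0.33 = 10.007.

10.01 days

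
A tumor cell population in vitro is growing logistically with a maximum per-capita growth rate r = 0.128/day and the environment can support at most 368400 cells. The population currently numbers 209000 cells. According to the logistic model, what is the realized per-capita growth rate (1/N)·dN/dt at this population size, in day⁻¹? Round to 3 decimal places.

(1/N)·dN/dt = r(1 − N/K) = 0.128 × (1 − 209000/368400).
= 0.128 × 0.43268 = 0.055383.

0.055 per day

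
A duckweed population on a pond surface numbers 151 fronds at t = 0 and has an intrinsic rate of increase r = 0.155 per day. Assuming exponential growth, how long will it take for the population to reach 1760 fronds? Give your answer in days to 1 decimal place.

15.8 days

Set N₀·e^(rt) = 1760: e^(0.155·t) = 1760/151 = 11.656.
0.155·t = ln(11.656) = 2.4558, so t = 2.4558/0.155 = 15.844.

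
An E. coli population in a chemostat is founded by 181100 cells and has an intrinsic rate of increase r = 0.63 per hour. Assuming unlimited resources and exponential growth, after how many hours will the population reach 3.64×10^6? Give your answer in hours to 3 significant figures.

4.76 hours

Set N₀·e^(rt) = 3.64×10^6: e^(0.63·t) = 3.64×10^6/181100 = 20.099.
0.63·t = ln(20.099) = 3.0007, so t = 3.0007/0.63 = 4.763.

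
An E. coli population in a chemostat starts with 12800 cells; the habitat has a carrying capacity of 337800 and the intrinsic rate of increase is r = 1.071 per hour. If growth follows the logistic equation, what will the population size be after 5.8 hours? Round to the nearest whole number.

A = (K − N₀)/N₀ = (337800 − 12800)/12800 = 25.391.
N(t) = K/(1 + A·e^(−rt)) = 337800/(1 + 25.391×e^(−1.071×5.8)).
e^(−6.212) = 0.0020056; denominator = 1 + 25.391×0.0020056 = 1.0509.
N = 337800/1.0509 = 321431.

321431 cells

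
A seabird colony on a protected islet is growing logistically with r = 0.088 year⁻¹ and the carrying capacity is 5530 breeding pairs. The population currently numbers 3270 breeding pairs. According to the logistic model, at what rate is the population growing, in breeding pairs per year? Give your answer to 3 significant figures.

118 breeding pairs per year

dN/dt = rN(1 − N/K) = 0.088 × 3270 × (1 − 3270/5530).
1 − 3270/5530 = 0.40868; dN/dt = 0.088 × 3270 × 0.40868 = 117.6.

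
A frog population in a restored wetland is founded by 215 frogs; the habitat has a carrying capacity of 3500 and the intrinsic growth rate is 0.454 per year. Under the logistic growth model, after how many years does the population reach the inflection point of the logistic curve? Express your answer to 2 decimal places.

Logistic growth is fastest at N = K/2 = 1750.
A = (K − N₀)/N₀ = 15.279. Set K/(1 + A·e^(−rt)) = K/2 → A·e^(−rt) = 1.
e^(−0.454t) = 1/15.279 = 0.065449, so t = ln(15.279)/0.454 = 2.7265/0.454 = 6.0055.

6.01 years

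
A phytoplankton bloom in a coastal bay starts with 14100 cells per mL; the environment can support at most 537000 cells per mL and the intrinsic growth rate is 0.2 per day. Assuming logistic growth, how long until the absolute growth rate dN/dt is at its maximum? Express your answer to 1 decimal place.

18.1 days

Logistic growth is fastest at N = K/2 = 268500.
A = (K − N₀)/N₀ = 37.085. Set K/(1 + A·e^(−rt)) = K/2 → A·e^(−rt) = 1.
e^(−0.2t) = 1/37.085 = 0.026965, so t = ln(37.085)/0.2 = 3.6132/0.2 = 18.066.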